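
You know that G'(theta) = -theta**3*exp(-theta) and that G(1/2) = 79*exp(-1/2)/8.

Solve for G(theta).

Recognize the product-rule pattern: G'(theta) = u'v + uv' with u = theta**3 + 3*theta**2 + 6*theta + 6, v = exp(-theta), so integration by parts undoes it.
A general antiderivative is (theta**3 + 3*theta**2 + 6*theta + 6)*exp(-theta) + C.
The condition gives C = 79*exp(-1/2)/8 - (79*exp(-1/2)/8) = 0.
So G(theta) = (theta**3 + 3*theta**2 + 6*theta + 6)*exp(-theta).
Check: d/dtheta[(theta**3 + 3*theta**2 + 6*theta + 6)*exp(-theta)] = -theta**3*exp(-theta) = G'(theta).

G(theta) = (theta**3 + 3*theta**2 + 6*theta + 6)*exp(-theta)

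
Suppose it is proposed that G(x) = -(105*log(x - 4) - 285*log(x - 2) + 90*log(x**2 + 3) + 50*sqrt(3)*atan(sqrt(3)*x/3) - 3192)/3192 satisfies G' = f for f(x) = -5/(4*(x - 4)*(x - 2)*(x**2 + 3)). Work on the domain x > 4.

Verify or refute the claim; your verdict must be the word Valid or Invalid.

d/dx[G] = -5/(4*x**4 - 24*x**3 + 44*x**2 - 72*x + 96)
This equals f(x) exactly, so the claim holds.

Valid - differentiating G returns exactly f.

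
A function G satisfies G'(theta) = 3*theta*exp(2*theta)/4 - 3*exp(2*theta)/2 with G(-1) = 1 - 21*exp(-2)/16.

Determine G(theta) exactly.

Recognize the product-rule pattern: G'(theta) = u'v + uv' with u = 3*theta/8 - 15/16, v = exp(2*theta), so integration by parts undoes it.
A general antiderivative is (6*theta - 15)*exp(2*theta)/16 + C.
The condition gives C = 1 - 21*exp(-2)/16 - (-21*exp(-2)/16) = 1.
So G(theta) = (6*theta - 15)*exp(2*theta)/16 + 1.
Check: d/dtheta[(6*theta - 15)*exp(2*theta)/16 + 1] = 3*theta*exp(2*theta)/4 - 3*exp(2*theta)/2 = G'(theta).

G(theta) = (6*theta - 15)*exp(2*theta)/16 + 1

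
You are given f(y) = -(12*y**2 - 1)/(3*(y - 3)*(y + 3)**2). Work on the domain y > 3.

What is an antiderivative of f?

An antiderivative is F(y) = -107*log(y - 3)/108 - 325*log(y + 3)/108 - 107/(18*y + 54).

Factor the denominator (3*(y - 3)*(y + 3)**2) and decompose: f = -325/(108*(y + 3)) + 107/(18*(y + 3)**2) - 107/(108*(y - 3)); each piece integrates to a log, atan, or power term.
Check: d/dy[-107*log(y - 3)/108 - 325*log(y + 3)/108 - 107/(18*y + 54)] = (1 - 12*y**2)/(3*y**3 + 9*y**2 - 27*y - 81), which equals f(y).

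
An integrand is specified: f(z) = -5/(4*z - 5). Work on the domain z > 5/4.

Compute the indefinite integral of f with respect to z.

F(z) = -5*log(4*z - 5)/4 + C

Recover f(z) by differentiating a candidate F(z); any mismatch rules it out.
Check: d/dz[-5*log(4*z - 5)/4] = -5/(4*z - 5) = f(z).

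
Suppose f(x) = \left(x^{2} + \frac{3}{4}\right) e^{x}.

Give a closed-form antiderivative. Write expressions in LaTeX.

An antiderivative is F(x) = \frac{\left(4 x^{2} - 8 x + 11\right) e^{x}}{4}.

Recognize the product-rule pattern: f = u'v + uv' with u = x^{2} - 2 x + \frac{11}{4}, v = e^{x}, so integration by parts undoes it.
Check: d/dx[\frac{\left(4 x^{2} - 8 x + 11\right) e^{x}}{4}] = x^{2} e^{x} + \frac{3 e^{x}}{4}, which equals f(x).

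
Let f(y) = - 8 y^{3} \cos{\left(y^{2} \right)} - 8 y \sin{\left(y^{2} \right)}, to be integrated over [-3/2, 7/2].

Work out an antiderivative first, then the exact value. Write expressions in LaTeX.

Recognize the product-rule pattern: f = u'v + uv' with u = - 4 y^{2}, v = \sin{\left(y^{2} \right)}, so integration by parts undoes it.
F(y) = - 4 y^{2} \sin{\left(y^{2} \right)} is an antiderivative of f.
Check: d/dy[- 4 y^{2} \sin{\left(y^{2} \right)}] = - 8 y^{3} \cos{\left(y^{2} \right)} - 8 y \sin{\left(y^{2} \right)} = f(y).
F(7/2) = - 49 \sin{\left(\frac{49}{4} \right)}; F(-3/2) = - 9 \sin{\left(\frac{9}{4} \right)}.
Integral = F(7/2) - F(-3/2) = 9 \sin{\left(\frac{9}{4} \right)} - 49 \sin{\left(\frac{49}{4} \right)}.

Antiderivative: F(y) = - 4 y^{2} \sin{\left(y^{2} \right)}; value = 9 \sin{\left(\frac{9}{4} \right)} - 49 \sin{\left(\frac{49}{4} \right)}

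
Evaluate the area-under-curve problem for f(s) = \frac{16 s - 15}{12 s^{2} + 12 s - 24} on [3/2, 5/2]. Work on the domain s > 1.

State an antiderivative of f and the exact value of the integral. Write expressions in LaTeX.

The denominator factors as 12 \left(s - 1\right) \left(s + 2\right); partial fractions split f into directly integrable pieces: \frac{47}{36 \left(s + 2\right)} + \frac{1}{36 \left(s - 1\right)}.
F(s) = \frac{\log{\left(s - 1 \right)}}{36} + \frac{47 \log{\left(s + 2 \right)}}{36} is an antiderivative of f.
Check: d/ds[\frac{\log{\left(s - 1 \right)}}{36} + \frac{47 \log{\left(s + 2 \right)}}{36}] = \frac{16 s - 15}{12 s^{2} + 12 s - 24} = f(s).
F(5/2) = \frac{\log{\left(\frac{3}{2} \right)}}{36} + \frac{47 \log{\left(\frac{9}{2} \right)}}{36}; F(3/2) = - \frac{\log{\left(2 \right)}}{36} + \frac{47 \log{\left(\frac{7}{2} \right)}}{36}.
Integral = F(5/2) - F(3/2) = - \frac{47 \log{\left(\frac{7}{2} \right)}}{36} + \frac{\log{\left(\frac{3}{2} \right)}}{36} + \frac{\log{\left(2 \right)}}{36} + \frac{47 \log{\left(\frac{9}{2} \right)}}{36}.

Antiderivative: F(s) = \frac{\log{\left(s - 1 \right)}}{36} + \frac{47 \log{\left(s + 2 \right)}}{36}; value = - \frac{47 \log{\left(\frac{7}{2} \right)}}{36} + \frac{\log{\left(\frac{3}{2} \right)}}{36} + \frac{\log{\left(2 \right)}}{36} + \frac{47 \log{\left(\frac{9}{2} \right)}}{36}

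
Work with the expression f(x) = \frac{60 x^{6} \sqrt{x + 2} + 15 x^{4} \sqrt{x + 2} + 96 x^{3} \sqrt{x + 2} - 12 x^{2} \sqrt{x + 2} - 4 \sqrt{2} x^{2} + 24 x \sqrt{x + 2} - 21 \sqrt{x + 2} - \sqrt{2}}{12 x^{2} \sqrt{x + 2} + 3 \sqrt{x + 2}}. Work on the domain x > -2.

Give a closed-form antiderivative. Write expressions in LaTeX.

Since d/dx undoes antidifferentiation here, F'(x) = f(x) is required of F(x).
Check: d/dx[\frac{3 x^{5} + 12 x^{2} - 3 x - 2 \sqrt{2} \sqrt{x + 2} - 9 \operatorname{atan}{\left(2 x \right)}}{3}] = \frac{60 x^{6} \sqrt{x + 2} + 15 x^{4} \sqrt{x + 2} + 96 x^{3} \sqrt{x + 2} - 12 x^{2} \sqrt{x + 2} - 4 \sqrt{2} x^{2} + 24 x \sqrt{x + 2} - 21 \sqrt{x + 2} - \sqrt{2}}{12 x^{2} \sqrt{x + 2} + 3 \sqrt{x + 2}} = f(x).

An antiderivative is F(x) = \frac{3 x^{5} + 12 x^{2} - 3 x - 2 \sqrt{2} \sqrt{x + 2} - 9 \operatorname{atan}{\left(2 x \right)}}{3}.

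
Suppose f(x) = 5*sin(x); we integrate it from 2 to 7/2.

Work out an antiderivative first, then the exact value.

Antiderivative: F(x) = -5*cos(x); value = 5*cos(2) - 5*cos(7/2)

A first test for any F(x): its x-derivative must equal f(x) identically.
F(x) = -5*cos(x) is an antiderivative of f.
Check: d/dx[-5*cos(x)] = 5*sin(x) = f(x).
F(7/2) = -5*cos(7/2); F(2) = -5*cos(2).
Integral = F(7/2) - F(2) = 5*cos(2) - 5*cos(7/2).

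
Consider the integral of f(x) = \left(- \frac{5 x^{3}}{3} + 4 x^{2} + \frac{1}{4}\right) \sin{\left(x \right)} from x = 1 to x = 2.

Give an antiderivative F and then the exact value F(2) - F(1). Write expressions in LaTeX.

Antiderivative: F(x) = \frac{5 x^{3} \cos{\left(x \right)}}{3} - 5 x^{2} \sin{\left(x \right)} - 4 x^{2} \cos{\left(x \right)} + 8 x \sin{\left(x \right)} - 10 x \cos{\left(x \right)} + 10 \sin{\left(x \right)} + \frac{31 \cos{\left(x \right)}}{4}; value = - 13 \sin{\left(1 \right)} + \frac{55 \cos{\left(1 \right)}}{12} + 6 \sin{\left(2 \right)} - \frac{179 \cos{\left(2 \right)}}{12}

Differentiate the proposed F(x) back; it has to land on f(x) exactly.
F(x) = \frac{5 x^{3} \cos{\left(x \right)}}{3} - 5 x^{2} \sin{\left(x \right)} - 4 x^{2} \cos{\left(x \right)} + 8 x \sin{\left(x \right)} - 10 x \cos{\left(x \right)} + 10 \sin{\left(x \right)} + \frac{31 \cos{\left(x \right)}}{4} is an antiderivative of f.
Check: d/dx[\frac{5 x^{3} \cos{\left(x \right)}}{3} - 5 x^{2} \sin{\left(x \right)} - 4 x^{2} \cos{\left(x \right)} + 8 x \sin{\left(x \right)} - 10 x \cos{\left(x \right)} + 10 \sin{\left(x \right)} + \frac{31 \cos{\left(x \right)}}{4}] = - \frac{5 x^{3} \sin{\left(x \right)}}{3} + 4 x^{2} \sin{\left(x \right)} + \frac{\sin{\left(x \right)}}{4}, which equals f(x).
F(2) = 6 \sin{\left(2 \right)} - \frac{179 \cos{\left(2 \right)}}{12}; F(1) = - \frac{55 \cos{\left(1 \right)}}{12} + 13 \sin{\left(1 \right)}.
Integral = F(2) - F(1) = - 13 \sin{\left(1 \right)} + \frac{55 \cos{\left(1 \right)}}{12} + 6 \sin{\left(2 \right)} - \frac{179 \cos{\left(2 \right)}}{12}.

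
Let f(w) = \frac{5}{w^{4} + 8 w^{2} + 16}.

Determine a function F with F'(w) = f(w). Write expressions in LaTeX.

An antiderivative F(w) passes only if d/dw[F] lands on f(w) exactly.
Check: d/dw[\frac{5 w^{2} \operatorname{atan}{\left(\frac{w}{2} \right)} + 10 w + 20 \operatorname{atan}{\left(\frac{w}{2} \right)}}{16 w^{2} + 64}] = \frac{5}{w^{4} + 8 w^{2} + 16} = f(w).

An antiderivative is F(w) = \frac{5 w^{2} \operatorname{atan}{\left(\frac{w}{2} \right)} + 10 w + 20 \operatorname{atan}{\left(\frac{w}{2} \right)}}{16 w^{2} + 64}.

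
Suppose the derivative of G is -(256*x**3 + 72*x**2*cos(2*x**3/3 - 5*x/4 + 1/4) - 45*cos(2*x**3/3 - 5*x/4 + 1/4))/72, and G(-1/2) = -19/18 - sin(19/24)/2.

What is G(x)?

G(x) = -(16*x**4 + 9*sin(2*x**3/3 - 5*x/4 + 1/4) + 18)/18

The proposed G(x) is checked by its d/dx: the result must match the given G'(x).
A general antiderivative is -8*x**4/9 - sin(2*x**3/3 - 5*x/4 + 1/4)/2 + C.
The condition gives C = -19/18 - sin(19/24)/2 - (-sin(19/24)/2 - 1/18) = -1.
So G(x) = -(16*x**4 + 9*sin(2*x**3/3 - 5*x/4 + 1/4) + 18)/18.
Check: d/dx[-(16*x**4 + 9*sin(2*x**3/3 - 5*x/4 + 1/4) + 18)/18] = -32*x**3/9 - x**2*cos(2*x**3/3 - 5*x/4 + 1/4) + 5*cos(2*x**3/3 - 5*x/4 + 1/4)/8, which equals G'(x).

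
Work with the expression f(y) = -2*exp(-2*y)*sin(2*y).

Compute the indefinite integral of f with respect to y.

F(y) = exp(-2*y)*sin(2*y)/2 + exp(-2*y)*cos(2*y)/2 + C

A first test for any F(y): its y-derivative must equal f(y) identically.
Check: d/dy[exp(-2*y)*sin(2*y)/2 + exp(-2*y)*cos(2*y)/2] = -2*exp(-2*y)*sin(2*y) = f(y).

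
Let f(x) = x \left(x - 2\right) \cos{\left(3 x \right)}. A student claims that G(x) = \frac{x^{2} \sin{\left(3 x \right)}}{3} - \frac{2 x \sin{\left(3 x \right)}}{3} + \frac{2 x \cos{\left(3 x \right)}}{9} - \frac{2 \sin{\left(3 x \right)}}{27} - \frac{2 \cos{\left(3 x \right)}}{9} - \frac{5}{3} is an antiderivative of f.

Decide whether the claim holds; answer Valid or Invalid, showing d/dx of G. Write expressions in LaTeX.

Valid: G'(x) = f(x).

d/dx[G] = x^{2} \cos{\left(3 x \right)} - 2 x \cos{\left(3 x \right)}
This equals f(x) exactly, so the claim holds.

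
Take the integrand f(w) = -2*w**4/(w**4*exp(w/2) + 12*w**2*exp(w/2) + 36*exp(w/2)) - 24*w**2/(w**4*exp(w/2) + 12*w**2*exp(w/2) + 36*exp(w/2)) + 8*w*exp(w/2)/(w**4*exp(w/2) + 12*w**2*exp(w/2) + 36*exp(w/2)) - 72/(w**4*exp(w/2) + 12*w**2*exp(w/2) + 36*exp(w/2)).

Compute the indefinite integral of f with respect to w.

Integrate term by term and add the pieces.
Check: d/dw[4*(w**2 - exp(w/2) + 6)*exp(-w/2)/(w**2 + 6)] = (-2*w**4 - 24*w**2 + 8*w*exp(w/2) - 72)/(w**4*exp(w/2) + 12*w**2*exp(w/2) + 36*exp(w/2)), which equals f(w).

F(w) = 4*(w**2 - exp(w/2) + 6)*exp(-w/2)/(w**2 + 6) + C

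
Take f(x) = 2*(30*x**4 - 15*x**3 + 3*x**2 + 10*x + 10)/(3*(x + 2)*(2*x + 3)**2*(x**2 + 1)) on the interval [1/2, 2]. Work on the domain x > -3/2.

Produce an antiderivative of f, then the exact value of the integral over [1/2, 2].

Antiderivative: F(x) = (-377110*x*log(x + 3/2) + 406952*x*log(x + 2) - 2246*x*log(x**2 + 1) + 2604*x*atan(x) - 565665*log(x + 3/2) + 610428*log(x + 2) - 3369*log(x**2 + 1) + 3906*atan(x) - 106210)/(2535*(2*x + 3)); value = -37711*log(7/2)/507 - 1204*log(5/2)/15 - 1123*log(5)/2535 - 434*atan(1/2)/845 + 1123*log(5/4)/2535 + 434*atan(2)/845 + 817/182 + 37711*log(2)/507 + 1204*log(4)/15

The denominator factors as 3*(x + 2)*(2*x + 3)**2*(x**2 + 1); partial fractions split f into directly integrable pieces: -2*(1123*x - 651)/(2535*(x**2 + 1)) - 75422/(507*(2*x + 3)) + 3268/(39*(2*x + 3)**2) + 1204/(15*(x + 2)).
F(x) = (-377110*x*log(x + 3/2) + 406952*x*log(x + 2) - 2246*x*log(x**2 + 1) + 2604*x*atan(x) - 565665*log(x + 3/2) + 610428*log(x + 2) - 3369*log(x**2 + 1) + 3906*atan(x) - 106210)/(2535*(2*x + 3)) is an antiderivative of f.
Check: d/dx[(-377110*x*log(x + 3/2) + 406952*x*log(x + 2) - 2246*x*log(x**2 + 1) + 2604*x*atan(x) - 565665*log(x + 3/2) + 610428*log(x + 2) - 3369*log(x**2 + 1) + 3906*atan(x) - 106210)/(2535*(2*x + 3))] = (60*x**4 - 30*x**3 + 6*x**2 + 20*x + 20)/(12*x**5 + 60*x**4 + 111*x**3 + 114*x**2 + 99*x + 54), which equals f(x).
F(2) = -37711*log(7/2)/507 - 1634/273 - 1123*log(5)/2535 + 434*atan(2)/845 + 1204*log(4)/15; F(1/2) = -37711*log(2)/507 - 817/78 - 1123*log(5/4)/2535 + 434*atan(1/2)/845 + 1204*log(5/2)/15.
Integral = F(2) - F(1/2) = -37711*log(7/2)/507 - 1204*log(5/2)/15 - 1123*log(5)/2535 - 434*atan(1/2)/845 + 1123*log(5/4)/2535 + 434*atan(2)/845 + 817/182 + 37711*log(2)/507 + 1204*log(4)/15.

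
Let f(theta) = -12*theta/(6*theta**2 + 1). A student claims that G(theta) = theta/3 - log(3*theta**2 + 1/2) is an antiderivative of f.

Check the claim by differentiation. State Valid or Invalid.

d/dtheta[G] = (6*theta**2 - 36*theta + 1)/(18*theta**2 + 3)
d/dtheta[G] - f(theta) = 1/3 != 0.

Invalid: d/dtheta[G] - f = 1/3, which is not 0.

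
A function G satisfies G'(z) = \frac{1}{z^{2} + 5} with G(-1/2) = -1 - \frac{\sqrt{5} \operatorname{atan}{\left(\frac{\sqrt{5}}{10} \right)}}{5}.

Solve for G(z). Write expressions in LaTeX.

G(z) = \frac{\sqrt{5} \operatorname{atan}{\left(\frac{\sqrt{5} z}{5} \right)} - 5}{5}

Since d/dz undoes antidifferentiation here, G(z) must give back the stated G'(z).
A general antiderivative is \frac{\sqrt{5} \operatorname{atan}{\left(\frac{\sqrt{5} z}{5} \right)}}{5} + C.
The condition gives C = -1 - \frac{\sqrt{5} \operatorname{atan}{\left(\frac{\sqrt{5}}{10} \right)}}{5} - (- \frac{\sqrt{5} \operatorname{atan}{\left(\frac{\sqrt{5}}{10} \right)}}{5}) = -1.
So G(z) = \frac{\sqrt{5} \operatorname{atan}{\left(\frac{\sqrt{5} z}{5} \right)} - 5}{5}.
Check: d/dz[\frac{\sqrt{5} \operatorname{atan}{\left(\frac{\sqrt{5} z}{5} \right)} - 5}{5}] = \frac{1}{z^{2} + 5} = G'(z).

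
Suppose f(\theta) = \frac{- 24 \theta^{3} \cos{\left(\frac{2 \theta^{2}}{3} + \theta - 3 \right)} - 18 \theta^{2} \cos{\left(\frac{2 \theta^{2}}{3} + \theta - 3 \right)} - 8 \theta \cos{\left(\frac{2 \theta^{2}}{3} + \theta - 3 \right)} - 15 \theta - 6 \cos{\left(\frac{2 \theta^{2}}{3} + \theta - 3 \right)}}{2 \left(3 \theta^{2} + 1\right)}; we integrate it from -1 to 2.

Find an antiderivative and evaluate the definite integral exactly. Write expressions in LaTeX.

An antiderivative F(\theta) passes only if d/d\theta[F] lands on f(\theta) exactly.
F(\theta) = - \frac{5 \log{\left(2 \theta^{2} + \frac{2}{3} \right)}}{4} - 3 \sin{\left(\frac{2 \theta^{2}}{3} + \theta - 3 \right)} is an antiderivative of f.
Check: d/d\theta[- \frac{5 \log{\left(2 \theta^{2} + \frac{2}{3} \right)}}{4} - 3 \sin{\left(\frac{2 \theta^{2}}{3} + \theta - 3 \right)}] = \frac{- 24 \theta^{3} \cos{\left(\frac{2 \theta^{2}}{3} + \theta - 3 \right)} - 18 \theta^{2} \cos{\left(\frac{2 \theta^{2}}{3} + \theta - 3 \right)} - 8 \theta \cos{\left(\frac{2 \theta^{2}}{3} + \theta - 3 \right)} - 15 \theta - 6 \cos{\left(\frac{2 \theta^{2}}{3} + \theta - 3 \right)}}{6 \theta^{2} + 2}, which equals f(\theta).
F(2) = - 3 \sin{\left(\frac{5}{3} \right)} - \frac{5 \log{\left(\frac{26}{3} \right)}}{4}; F(-1) = - \frac{5 \log{\left(\frac{8}{3} \right)}}{4} + 3 \sin{\left(\frac{10}{3} \right)}.
Integral = F(2) - F(-1) = - 3 \sin{\left(\frac{5}{3} \right)} - \frac{5 \log{\left(\frac{26}{3} \right)}}{4} - 3 \sin{\left(\frac{10}{3} \right)} + \frac{5 \log{\left(\frac{8}{3} \right)}}{4}.

Antiderivative: F(\theta) = - \frac{5 \log{\left(2 \theta^{2} + \frac{2}{3} \right)}}{4} - 3 \sin{\left(\frac{2 \theta^{2}}{3} + \theta - 3 \right)}; value = - 3 \sin{\left(\frac{5}{3} \right)} - \frac{5 \log{\left(\frac{26}{3} \right)}}{4} - 3 \sin{\left(\frac{10}{3} \right)} + \frac{5 \log{\left(\frac{8}{3} \right)}}{4}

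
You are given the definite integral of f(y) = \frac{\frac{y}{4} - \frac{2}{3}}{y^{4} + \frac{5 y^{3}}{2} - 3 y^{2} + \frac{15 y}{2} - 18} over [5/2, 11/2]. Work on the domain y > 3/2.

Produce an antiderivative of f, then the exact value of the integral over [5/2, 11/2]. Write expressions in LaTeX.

Antiderivative: F(y) = \frac{- 38 \log{\left(y - \frac{3}{2} \right)} + 60 \log{\left(y + 4 \right)} - 11 \log{\left(y^{2} + 3 \right)} + 99 \sqrt{3} \operatorname{atan}{\left(\frac{\sqrt{3} y}{3} \right)}}{3762}; value = - \frac{\sqrt{3} \operatorname{atan}{\left(\frac{5 \sqrt{3}}{6} \right)}}{38} - \frac{10 \log{\left(\frac{13}{2} \right)}}{627} - \frac{\log{\left(4 \right)}}{99} - \frac{\log{\left(\frac{133}{4} \right)}}{342} + \frac{\log{\left(\frac{37}{4} \right)}}{342} + \frac{10 \log{\left(\frac{19}{2} \right)}}{627} + \frac{\sqrt{3} \operatorname{atan}{\left(\frac{11 \sqrt{3}}{6} \right)}}{38}

Factor the denominator (6 \left(y + 4\right) \left(2 y - 3\right) \left(y^{2} + 3\right)) and decompose: f = - \frac{2 y - 27}{342 \left(y^{2} + 3\right)} - \frac{2}{99 \left(2 y - 3\right)} + \frac{10}{627 \left(y + 4\right)}; each piece integrates to a log, atan, or power term.
F(y) = \frac{- 38 \log{\left(y - \frac{3}{2} \right)} + 60 \log{\left(y + 4 \right)} - 11 \log{\left(y^{2} + 3 \right)} + 99 \sqrt{3} \operatorname{atan}{\left(\frac{\sqrt{3} y}{3} \right)}}{3762} is an antiderivative of f.
Check: d/dy[\frac{- 38 \log{\left(y - \frac{3}{2} \right)} + 60 \log{\left(y + 4 \right)} - 11 \log{\left(y^{2} + 3 \right)} + 99 \sqrt{3} \operatorname{atan}{\left(\frac{\sqrt{3} y}{3} \right)}}{3762}] = \frac{3 y - 8}{12 y^{4} + 30 y^{3} - 36 y^{2} + 90 y - 216}, which equals f(y).
F(11/2) = - \frac{\log{\left(4 \right)}}{99} - \frac{\log{\left(\frac{133}{4} \right)}}{342} + \frac{10 \log{\left(\frac{19}{2} \right)}}{627} + \frac{\sqrt{3} \operatorname{atan}{\left(\frac{11 \sqrt{3}}{6} \right)}}{38}; F(5/2) = - \frac{\log{\left(\frac{37}{4} \right)}}{342} + \frac{10 \log{\left(\frac{13}{2} \right)}}{627} + \frac{\sqrt{3} \operatorname{atan}{\left(\frac{5 \sqrt{3}}{6} \right)}}{38}.
Integral = F(11/2) - F(5/2) = - \frac{\sqrt{3} \operatorname{atan}{\left(\frac{5 \sqrt{3}}{6} \right)}}{38} - \frac{10 \log{\left(\frac{13}{2} \right)}}{627} - \frac{\log{\left(4 \right)}}{99} - \frac{\log{\left(\frac{133}{4} \right)}}{342} + \frac{\log{\left(\frac{37}{4} \right)}}{342} + \frac{10 \log{\left(\frac{19}{2} \right)}}{627} + \frac{\sqrt{3} \operatorname{atan}{\left(\frac{11 \sqrt{3}}{6} \right)}}{38}.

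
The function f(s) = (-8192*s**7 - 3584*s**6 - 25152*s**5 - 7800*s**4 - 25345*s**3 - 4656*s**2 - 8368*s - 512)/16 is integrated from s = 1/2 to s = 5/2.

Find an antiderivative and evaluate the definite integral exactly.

Antiderivative: F(s) = -(4096*s**8 + 2048*s**7 + 16768*s**6 + 6240*s**5 + 25345*s**4 + 6208*s**3 + 16736*s**2 + 2048*s + 4096)/64; value = -13391827/64

An antiderivative F(s) passes only if d/ds[F] lands on f(s) exactly.
F(s) = -(4096*s**8 + 2048*s**7 + 16768*s**6 + 6240*s**5 + 25345*s**4 + 6208*s**3 + 16736*s**2 + 2048*s + 4096)/64 is an antiderivative of f.
Check: d/ds[-(4096*s**8 + 2048*s**7 + 16768*s**6 + 6240*s**5 + 25345*s**4 + 6208*s**3 + 16736*s**2 + 2048*s + 4096)/64] = -512*s**7 - 224*s**6 - 1572*s**5 - 975*s**4/2 - 25345*s**3/16 - 291*s**2 - 523*s - 32, which equals f(s).
F(5/2) = -214463681/1024; F(1/2) = -194449/1024.
Integral = F(5/2) - F(1/2) = -13391827/64.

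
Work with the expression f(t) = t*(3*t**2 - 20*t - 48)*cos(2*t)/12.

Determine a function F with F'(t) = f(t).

An antiderivative is F(t) = t**3*sin(2*t)/8 - 5*t**2*sin(2*t)/6 + 3*t**2*cos(2*t)/16 - 35*t*sin(2*t)/16 - 5*t*cos(2*t)/6 + 5*sin(2*t)/12 - 35*cos(2*t)/32.

For F(t) to be correct the identity F'(t) - f(t) = 0 must hold.
Check: d/dt[t**3*sin(2*t)/8 - 5*t**2*sin(2*t)/6 + 3*t**2*cos(2*t)/16 - 35*t*sin(2*t)/16 - 5*t*cos(2*t)/6 + 5*sin(2*t)/12 - 35*cos(2*t)/32] = t**3*cos(2*t)/4 - 5*t**2*cos(2*t)/3 - 4*t*cos(2*t), which equals f(t).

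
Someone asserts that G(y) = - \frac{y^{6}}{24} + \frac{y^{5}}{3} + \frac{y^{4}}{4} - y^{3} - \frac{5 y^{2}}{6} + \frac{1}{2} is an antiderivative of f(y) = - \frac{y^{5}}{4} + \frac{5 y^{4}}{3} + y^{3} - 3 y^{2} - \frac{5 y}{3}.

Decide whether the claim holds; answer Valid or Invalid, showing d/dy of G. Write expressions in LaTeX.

Valid. The derivative of G reproduces f.

d/dy[G] = - \frac{y^{5}}{4} + \frac{5 y^{4}}{3} + y^{3} - 3 y^{2} - \frac{5 y}{3}
This equals f(y) exactly, so the claim holds.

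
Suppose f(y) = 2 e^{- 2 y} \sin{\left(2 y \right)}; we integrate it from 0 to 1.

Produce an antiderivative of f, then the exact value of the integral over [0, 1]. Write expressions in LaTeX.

An antiderivative F(y) passes only if d/dy[F] lands on f(y) exactly.
F(y) = \frac{\left(- \sin{\left(2 y \right)} - \cos{\left(2 y \right)}\right) e^{- 2 y}}{2} is an antiderivative of f.
Check: d/dy[\frac{\left(- \sin{\left(2 y \right)} - \cos{\left(2 y \right)}\right) e^{- 2 y}}{2}] = 2 e^{- 2 y} \sin{\left(2 y \right)} = f(y).
F(1) = - \frac{\sin{\left(2 \right)}}{2 e^{2}} - \frac{\cos{\left(2 \right)}}{2 e^{2}}; F(0) = - \frac{1}{2}.
Integral = F(1) - F(0) = - \frac{\sin{\left(2 \right)}}{2 e^{2}} - \frac{\cos{\left(2 \right)}}{2 e^{2}} + \frac{1}{2}.

Antiderivative: F(y) = \frac{\left(- \sin{\left(2 y \right)} - \cos{\left(2 y \right)}\right) e^{- 2 y}}{2}; value = - \frac{\sin{\left(2 \right)}}{2 e^{2}} - \frac{\cos{\left(2 \right)}}{2 e^{2}} + \frac{1}{2}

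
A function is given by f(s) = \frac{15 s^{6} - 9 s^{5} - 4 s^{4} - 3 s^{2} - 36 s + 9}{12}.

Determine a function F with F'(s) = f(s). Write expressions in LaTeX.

An antiderivative is F(s) = \frac{s \left(150 s^{6} - 105 s^{5} - 56 s^{4} - 70 s^{2} - 1260 s + 630\right)}{840}.

A first test for any F(s): its s-derivative must equal f(s) identically.
Check: d/ds[\frac{s \left(150 s^{6} - 105 s^{5} - 56 s^{4} - 70 s^{2} - 1260 s + 630\right)}{840}] = \frac{5 s^{6}}{4} - \frac{3 s^{5}}{4} - \frac{s^{4}}{3} - \frac{s^{2}}{4} - 3 s + \frac{3}{4}, which equals f(s).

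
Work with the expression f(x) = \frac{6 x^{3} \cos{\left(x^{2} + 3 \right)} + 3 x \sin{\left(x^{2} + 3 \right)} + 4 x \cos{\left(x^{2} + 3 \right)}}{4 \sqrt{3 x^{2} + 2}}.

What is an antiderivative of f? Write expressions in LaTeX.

An antiderivative is F(x) = \frac{\sqrt{3 x^{2} + 2} \sin{\left(x^{2} + 3 \right)}}{4}.

f has the shape u'v + uv' for u = \frac{\sqrt{3 x^{2} + 2}}{4} and v = \sin{\left(x^{2} + 3 \right)} — it is the derivative of the product u*v.
Check: d/dx[\frac{\sqrt{3 x^{2} + 2} \sin{\left(x^{2} + 3 \right)}}{4}] = \frac{6 x^{3} \cos{\left(x^{2} + 3 \right)} + 3 x \sin{\left(x^{2} + 3 \right)} + 4 x \cos{\left(x^{2} + 3 \right)}}{4 \sqrt{3 x^{2} + 2}} = f(x).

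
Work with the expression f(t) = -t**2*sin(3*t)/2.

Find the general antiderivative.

F(t) = (9*t**2*cos(3*t) - 6*t*sin(3*t) - 2*cos(3*t))/54 + C

An antiderivative F(t) passes only if d/dt[F] lands on f(t) exactly.
Check: d/dt[(9*t**2*cos(3*t) - 6*t*sin(3*t) - 2*cos(3*t))/54] = -t**2*sin(3*t)/2 = f(t).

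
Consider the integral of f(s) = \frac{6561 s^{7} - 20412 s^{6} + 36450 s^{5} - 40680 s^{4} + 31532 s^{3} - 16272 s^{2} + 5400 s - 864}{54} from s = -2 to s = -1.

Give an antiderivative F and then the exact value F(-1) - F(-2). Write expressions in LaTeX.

Antiderivative: F(s) = \frac{\left(9 s^{2} - 8 s + 6\right)^{4}}{432}; value = - \frac{408765}{16}

The substitution u = \frac{3 s^{2}}{2} - \frac{4 s}{3} + 1 works: f is exactly (dF/du)*(du/ds) for that inner function.
F(s) = \frac{\left(9 s^{2} - 8 s + 6\right)^{4}}{432} is an antiderivative of f.
Check: d/ds[\frac{\left(9 s^{2} - 8 s + 6\right)^{4}}{432}] = \frac{243 s^{7}}{2} - 378 s^{6} + 675 s^{5} - \frac{2260 s^{4}}{3} + \frac{15766 s^{3}}{27} - \frac{904 s^{2}}{3} + 100 s - 16, which equals f(s).
F(-1) = \frac{279841}{432}; F(-2) = \frac{707281}{27}.
Integral = F(-1) - F(-2) = - \frac{408765}{16}.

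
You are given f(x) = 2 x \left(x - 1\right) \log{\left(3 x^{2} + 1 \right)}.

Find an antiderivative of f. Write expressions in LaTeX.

Check any antiderivative F(x) by computing F'(x) and comparing it with f(x).
Check: d/dx[\frac{2 x^{3} \log{\left(3 x^{2} + 1 \right)}}{3} - \frac{4 x^{3}}{9} - x^{2} \log{\left(3 x^{2} + 1 \right)} + x^{2} + \frac{4 x}{9} - \frac{\log{\left(x^{2} + \frac{1}{3} \right)}}{3} - \frac{4 \sqrt{3} \operatorname{atan}{\left(\sqrt{3} x \right)}}{27}] = 2 x^{2} \log{\left(3 x^{2} + 1 \right)} - 2 x \log{\left(3 x^{2} + 1 \right)}, which equals f(x).

An antiderivative is F(x) = \frac{2 x^{3} \log{\left(3 x^{2} + 1 \right)}}{3} - \frac{4 x^{3}}{9} - x^{2} \log{\left(3 x^{2} + 1 \right)} + x^{2} + \frac{4 x}{9} - \frac{\log{\left(x^{2} + \frac{1}{3} \right)}}{3} - \frac{4 \sqrt{3} \operatorname{atan}{\left(\sqrt{3} x \right)}}{27}.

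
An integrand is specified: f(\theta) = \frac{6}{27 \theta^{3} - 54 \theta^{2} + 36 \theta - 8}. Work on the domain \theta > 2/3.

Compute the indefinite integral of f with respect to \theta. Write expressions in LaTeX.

F(\theta) = - \frac{1}{\left(3 \theta - 2\right)^{2}} + C

For F(\theta) to be correct the identity F'(\theta) - f(\theta) = 0 must hold.
Check: d/d\theta[- \frac{1}{\left(3 \theta - 2\right)^{2}}] = \frac{6}{27 \theta^{3} - 54 \theta^{2} + 36 \theta - 8} = f(\theta).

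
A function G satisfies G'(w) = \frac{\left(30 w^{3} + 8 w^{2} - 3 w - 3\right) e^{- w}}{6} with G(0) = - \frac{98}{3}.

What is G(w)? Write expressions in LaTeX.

G'(w) has the shape u'v + uv' for u = - 5 w^{3} - \frac{49 w^{2}}{3} - \frac{193 w}{6} - \frac{95}{3} and v = e^{- w} — it is the derivative of the product u*v.
A general antiderivative is \frac{\left(- 30 w^{3} - 98 w^{2} - 193 w - 190\right) e^{- w}}{6} + C.
The condition gives C = - \frac{98}{3} - (- \frac{95}{3}) = -1.
So G(w) = \frac{\left(- 30 w^{3} - 98 w^{2} - 193 w - 6 e^{w} - 190\right) e^{- w}}{6}.
Check: d/dw[\frac{\left(- 30 w^{3} - 98 w^{2} - 193 w - 6 e^{w} - 190\right) e^{- w}}{6}] = \frac{\left(30 w^{3} + 8 w^{2} - 3 w - 3\right) e^{- w}}{6} = G'(w).

G(w) = \frac{\left(- 30 w^{3} - 98 w^{2} - 193 w - 6 e^{w} - 190\right) e^{- w}}{6}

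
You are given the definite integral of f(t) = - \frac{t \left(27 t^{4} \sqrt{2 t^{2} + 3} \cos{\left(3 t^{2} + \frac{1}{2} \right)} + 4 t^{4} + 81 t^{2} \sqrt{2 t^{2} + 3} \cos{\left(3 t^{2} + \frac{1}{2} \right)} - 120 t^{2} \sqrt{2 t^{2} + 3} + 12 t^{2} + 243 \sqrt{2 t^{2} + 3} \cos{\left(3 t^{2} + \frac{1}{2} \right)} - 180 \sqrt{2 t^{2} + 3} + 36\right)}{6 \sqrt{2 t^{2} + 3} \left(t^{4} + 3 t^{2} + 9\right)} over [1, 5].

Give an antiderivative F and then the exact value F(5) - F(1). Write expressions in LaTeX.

Antiderivative: F(t) = \frac{- 4 \sqrt{2 t^{2} + 3} + 60 \log{\left(\frac{t^{4}}{3} + t^{2} + 3 \right)} - 9 \sin{\left(3 t^{2} + \frac{1}{2} \right)}}{12}; value = - 5 \log{\left(\frac{13}{3} \right)} - \frac{\sqrt{53}}{3} + \frac{3 \sin{\left(\frac{7}{2} \right)}}{4} - \frac{3 \sin{\left(\frac{151}{2} \right)}}{4} + \frac{\sqrt{5}}{3} + 5 \log{\left(\frac{709}{3} \right)}

Whatever form F(t) takes, F'(t) = f(t) is non-negotiable.
F(t) = \frac{- 4 \sqrt{2 t^{2} + 3} + 60 \log{\left(\frac{t^{4}}{3} + t^{2} + 3 \right)} - 9 \sin{\left(3 t^{2} + \frac{1}{2} \right)}}{12} is an antiderivative of f.
Check: d/dt[\frac{- 4 \sqrt{2 t^{2} + 3} + 60 \log{\left(\frac{t^{4}}{3} + t^{2} + 3 \right)} - 9 \sin{\left(3 t^{2} + \frac{1}{2} \right)}}{12}] = \frac{- 27 t^{5} \sqrt{2 t^{2} + 3} \cos{\left(3 t^{2} + \frac{1}{2} \right)} - 4 t^{5} - 81 t^{3} \sqrt{2 t^{2} + 3} \cos{\left(3 t^{2} + \frac{1}{2} \right)} + 120 t^{3} \sqrt{2 t^{2} + 3} - 12 t^{3} - 243 t \sqrt{2 t^{2} + 3} \cos{\left(3 t^{2} + \frac{1}{2} \right)} + 180 t \sqrt{2 t^{2} + 3} - 36 t}{6 t^{4} \sqrt{2 t^{2} + 3} + 18 t^{2} \sqrt{2 t^{2} + 3} + 54 \sqrt{2 t^{2} + 3}}, which equals f(t).
F(5) = - \frac{\sqrt{53}}{3} - \frac{3 \sin{\left(\frac{151}{2} \right)}}{4} + 5 \log{\left(\frac{709}{3} \right)}; F(1) = - \frac{\sqrt{5}}{3} - \frac{3 \sin{\left(\frac{7}{2} \right)}}{4} + 5 \log{\left(\frac{13}{3} \right)}.
Integral = F(5) - F(1) = - 5 \log{\left(\frac{13}{3} \right)} - \frac{\sqrt{53}}{3} + \frac{3 \sin{\left(\frac{7}{2} \right)}}{4} - \frac{3 \sin{\left(\frac{151}{2} \right)}}{4} + \frac{\sqrt{5}}{3} + 5 \log{\left(\frac{709}{3} \right)}.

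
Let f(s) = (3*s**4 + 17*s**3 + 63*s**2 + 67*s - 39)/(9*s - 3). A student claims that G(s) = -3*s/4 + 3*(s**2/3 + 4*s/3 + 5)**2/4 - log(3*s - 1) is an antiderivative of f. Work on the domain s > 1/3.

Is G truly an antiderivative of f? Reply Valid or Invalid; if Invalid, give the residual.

d/ds[G] = (12*s**4 + 68*s**3 + 252*s**2 + 241*s - 147)/(36*s - 12)
d/ds[G] - f(s) = -3/4 != 0.

Invalid: d/ds[G] - f = -3/4, which is not 0.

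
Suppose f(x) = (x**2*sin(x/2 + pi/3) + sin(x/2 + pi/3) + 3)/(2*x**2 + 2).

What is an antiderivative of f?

A candidate is checked by its d/dx: the result must match f(x).
Check: d/dx[-cos(x/2 + pi/3) + 3*atan(x)/2] = (x**2*sin(x/2 + pi/3) + sin(x/2 + pi/3) + 3)/(2*x**2 + 2) = f(x).

An antiderivative is F(x) = -cos(x/2 + pi/3) + 3*atan(x)/2.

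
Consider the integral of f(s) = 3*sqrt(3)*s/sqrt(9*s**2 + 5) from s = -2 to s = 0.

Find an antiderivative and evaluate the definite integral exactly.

Antiderivative: F(s) = sqrt(3*s**2 + 5/3); value = -sqrt(123)/3 + sqrt(15)/3

f matches the chain-rule pattern g'(h)*h' with inner function h(s) = 3*s**2 + 5/3; substituting u = h(s) collapses the integral.
F(s) = sqrt(3*s**2 + 5/3) is an antiderivative of f.
Check: d/ds[sqrt(3*s**2 + 5/3)] = 3*sqrt(3)*s/sqrt(9*s**2 + 5) = f(s).
F(0) = sqrt(15)/3; F(-2) = sqrt(123)/3.
Integral = F(0) - F(-2) = -sqrt(123)/3 + sqrt(15)/3.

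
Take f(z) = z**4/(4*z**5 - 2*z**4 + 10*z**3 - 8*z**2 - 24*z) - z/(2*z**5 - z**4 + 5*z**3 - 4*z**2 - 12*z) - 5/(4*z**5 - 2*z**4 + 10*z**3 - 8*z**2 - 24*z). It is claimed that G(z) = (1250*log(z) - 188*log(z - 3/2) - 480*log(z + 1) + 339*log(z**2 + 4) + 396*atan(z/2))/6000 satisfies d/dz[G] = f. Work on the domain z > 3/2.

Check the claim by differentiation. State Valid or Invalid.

d/dz[G] = (21*z**4 + 6*z**3 - 16*z**2 - 26*z - 125)/(100*z**5 - 50*z**4 + 250*z**3 - 200*z**2 - 600*z)
d/dz[G] - f(z) = -1/(25*z + 25) != 0.

Invalid: d/dz[G] - f = -1/(25*z + 25), which is not 0.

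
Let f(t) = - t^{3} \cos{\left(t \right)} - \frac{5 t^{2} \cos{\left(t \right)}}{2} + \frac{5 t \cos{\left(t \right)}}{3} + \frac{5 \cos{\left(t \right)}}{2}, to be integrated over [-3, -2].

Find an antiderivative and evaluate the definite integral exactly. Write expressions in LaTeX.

Antiderivative: F(t) = \frac{- 6 t^{3} \sin{\left(t \right)} - 15 t^{2} \sin{\left(t \right)} - 18 t^{2} \cos{\left(t \right)} + 46 t \sin{\left(t \right)} - 30 t \cos{\left(t \right)} + 45 \sin{\left(t \right)} + 46 \cos{\left(t \right)}}{6}; value = \frac{13 \cos{\left(3 \right)}}{3} + \frac{17 \cos{\left(2 \right)}}{3} - 11 \sin{\left(3 \right)} + \frac{59 \sin{\left(2 \right)}}{6}

Integrate term by term and add the pieces.
F(t) = \frac{- 6 t^{3} \sin{\left(t \right)} - 15 t^{2} \sin{\left(t \right)} - 18 t^{2} \cos{\left(t \right)} + 46 t \sin{\left(t \right)} - 30 t \cos{\left(t \right)} + 45 \sin{\left(t \right)} + 46 \cos{\left(t \right)}}{6} is an antiderivative of f.
Check: d/dt[\frac{- 6 t^{3} \sin{\left(t \right)} - 15 t^{2} \sin{\left(t \right)} - 18 t^{2} \cos{\left(t \right)} + 46 t \sin{\left(t \right)} - 30 t \cos{\left(t \right)} + 45 \sin{\left(t \right)} + 46 \cos{\left(t \right)}}{6}] = - t^{3} \cos{\left(t \right)} - \frac{5 t^{2} \cos{\left(t \right)}}{2} + \frac{5 t \cos{\left(t \right)}}{3} + \frac{5 \cos{\left(t \right)}}{2} = f(t).
F(-2) = \frac{17 \cos{\left(2 \right)}}{3} + \frac{59 \sin{\left(2 \right)}}{6}; F(-3) = 11 \sin{\left(3 \right)} - \frac{13 \cos{\left(3 \right)}}{3}.
Integral = F(-2) - F(-3) = \frac{13 \cos{\left(3 \right)}}{3} + \frac{17 \cos{\left(2 \right)}}{3} - 11 \sin{\left(3 \right)} + \frac{59 \sin{\left(2 \right)}}{6}.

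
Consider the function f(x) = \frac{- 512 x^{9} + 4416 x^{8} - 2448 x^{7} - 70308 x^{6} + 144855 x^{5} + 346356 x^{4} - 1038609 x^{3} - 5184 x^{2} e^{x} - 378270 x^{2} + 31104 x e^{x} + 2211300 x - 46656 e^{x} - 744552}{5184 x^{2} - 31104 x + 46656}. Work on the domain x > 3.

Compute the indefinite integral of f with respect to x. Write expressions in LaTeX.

F(x) = - \left(- \frac{x^{2}}{3} + \frac{x}{4} + \frac{5}{2}\right)^{4} - e^{x} + \frac{3}{x - 3} + C

For F(x) to be correct the identity F'(x) - f(x) = 0 must hold.
Check: d/dx[- \left(- \frac{x^{2}}{3} + \frac{x}{4} + \frac{5}{2}\right)^{4} - e^{x} + \frac{3}{x - 3}] = \frac{- 512 x^{9} + 4416 x^{8} - 2448 x^{7} - 70308 x^{6} + 144855 x^{5} + 346356 x^{4} - 1038609 x^{3} - 5184 x^{2} e^{x} - 378270 x^{2} + 31104 x e^{x} + 2211300 x - 46656 e^{x} - 744552}{5184 x^{2} - 31104 x + 46656} = f(x).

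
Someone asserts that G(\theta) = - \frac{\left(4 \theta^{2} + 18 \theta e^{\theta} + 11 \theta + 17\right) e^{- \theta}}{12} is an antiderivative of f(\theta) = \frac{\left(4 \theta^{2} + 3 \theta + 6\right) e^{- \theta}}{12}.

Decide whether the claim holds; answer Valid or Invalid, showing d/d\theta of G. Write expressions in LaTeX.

Invalid: d/d\theta[G] - f = - \frac{3}{2}, which is not 0.

d/d\theta[G] = \frac{\left(4 \theta^{2} + 3 \theta - 18 e^{\theta} + 6\right) e^{- \theta}}{12}
d/d\theta[G] - f(\theta) = - \frac{3}{2} != 0.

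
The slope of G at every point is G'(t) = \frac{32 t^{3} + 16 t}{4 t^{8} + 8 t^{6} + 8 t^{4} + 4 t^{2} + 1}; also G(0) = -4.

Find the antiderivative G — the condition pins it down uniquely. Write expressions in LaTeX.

G(t) = - \frac{2}{t^{4} + t^{2} + \frac{1}{2}}

G'(t) matches the chain-rule pattern g'(h)*h' with inner function h(t) = t^{4} + t^{2} + \frac{1}{2}; substituting u = h(t) collapses the integral.
A general antiderivative is - \frac{2}{t^{4} + t^{2} + \frac{1}{2}} + C.
The condition gives C = -4 - (-4) = 0.
So G(t) = - \frac{2}{t^{4} + t^{2} + \frac{1}{2}}.
Check: d/dt[- \frac{2}{t^{4} + t^{2} + \frac{1}{2}}] = \frac{32 t^{3} + 16 t}{4 t^{8} + 8 t^{6} + 8 t^{4} + 4 t^{2} + 1} = G'(t).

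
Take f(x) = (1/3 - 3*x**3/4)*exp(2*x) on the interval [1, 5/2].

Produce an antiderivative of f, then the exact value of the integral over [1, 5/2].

Recognize the product-rule pattern: f = u'v + uv' with u = -3*x**3/8 + 9*x**2/16 - 9*x/16 + 43/96, v = exp(2*x), so integration by parts undoes it.
F(x) = -3*x**3*exp(2*x)/8 + 9*x**2*exp(2*x)/16 - 9*x*exp(2*x)/16 + 43*exp(2*x)/96 is an antiderivative of f.
Check: d/dx[-3*x**3*exp(2*x)/8 + 9*x**2*exp(2*x)/16 - 9*x*exp(2*x)/16 + 43*exp(2*x)/96] = -3*x**3*exp(2*x)/4 + exp(2*x)/3, which equals f(x).
F(5/2) = -317*exp(5)/96; F(1) = 7*exp(2)/96.
Integral = F(5/2) - F(1) = -317*exp(5)/96 - 7*exp(2)/96.

Antiderivative: F(x) = -3*x**3*exp(2*x)/8 + 9*x**2*exp(2*x)/16 - 9*x*exp(2*x)/16 + 43*exp(2*x)/96; value = -317*exp(5)/96 - 7*exp(2)/96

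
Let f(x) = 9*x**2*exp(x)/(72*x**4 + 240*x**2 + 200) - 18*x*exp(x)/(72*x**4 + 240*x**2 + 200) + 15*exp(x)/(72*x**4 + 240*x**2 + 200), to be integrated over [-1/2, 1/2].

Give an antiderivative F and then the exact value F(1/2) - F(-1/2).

Antiderivative: F(x) = 3*exp(x)/(8*(3*x**2 + 5)); value = -3*exp(-1/2)/46 + 3*exp(1/2)/46

f has the shape u'v + uv' for u = 1/(8*(x**2 + 5/3)) and v = exp(x) — it is the derivative of the product u*v.
F(x) = 3*exp(x)/(8*(3*x**2 + 5)) is an antiderivative of f.
Check: d/dx[3*exp(x)/(8*(3*x**2 + 5))] = (9*x**2*exp(x) - 18*x*exp(x) + 15*exp(x))/(72*x**4 + 240*x**2 + 200), which equals f(x).
F(1/2) = 3*exp(1/2)/46; F(-1/2) = 3*exp(-1/2)/46.
Integral = F(1/2) - F(-1/2) = -3*exp(-1/2)/46 + 3*exp(1/2)/46.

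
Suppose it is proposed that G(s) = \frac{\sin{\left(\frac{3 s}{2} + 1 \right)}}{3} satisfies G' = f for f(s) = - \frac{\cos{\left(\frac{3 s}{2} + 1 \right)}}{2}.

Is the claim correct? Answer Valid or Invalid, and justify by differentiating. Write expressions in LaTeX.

d/ds[G] = \frac{\cos{\left(\frac{3 s}{2} + 1 \right)}}{2}
d/ds[G] - f(s) = \cos{\left(\frac{3 s}{2} + 1 \right)} != 0.

Invalid: d/ds[G] - f = \cos{\left(\frac{3 s}{2} + 1 \right)}, which is not 0.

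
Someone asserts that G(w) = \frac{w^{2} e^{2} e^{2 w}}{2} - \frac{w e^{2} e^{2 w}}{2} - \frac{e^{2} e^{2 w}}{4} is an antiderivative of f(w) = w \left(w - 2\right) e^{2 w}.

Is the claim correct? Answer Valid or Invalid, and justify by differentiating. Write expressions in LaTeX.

Invalid: d/dw[G] - f = - w^{2} e^{2 w} + w^{2} e^{2} e^{2 w} + 2 w e^{2 w} - e^{2} e^{2 w}, which is not 0.

d/dw[G] = w^{2} e^{2} e^{2 w} - e^{2} e^{2 w}
d/dw[G] - f(w) = - w^{2} e^{2 w} + w^{2} e^{2} e^{2 w} + 2 w e^{2 w} - e^{2} e^{2 w} != 0.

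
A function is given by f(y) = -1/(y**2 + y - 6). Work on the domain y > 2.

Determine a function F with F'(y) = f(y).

An antiderivative is F(y) = (-log(y - 2) + log(y + 3))/5.

Factor the denominator ((y - 2)*(y + 3)) and decompose: f = 1/(5*(y + 3)) - 1/(5*(y - 2)); each piece integrates to a log, atan, or power term.
Check: d/dy[(-log(y - 2) + log(y + 3))/5] = -1/(y**2 + y - 6) = f(y).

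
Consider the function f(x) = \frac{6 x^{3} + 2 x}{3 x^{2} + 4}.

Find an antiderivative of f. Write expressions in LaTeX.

An antiderivative is F(x) = \frac{2 x^{2} - 2 \log{\left(\frac{x^{2}}{2} + \frac{2}{3} \right)} + 1}{2}.

Recover f(x) by differentiating a candidate F(x); any mismatch rules it out.
Check: d/dx[\frac{2 x^{2} - 2 \log{\left(\frac{x^{2}}{2} + \frac{2}{3} \right)} + 1}{2}] = \frac{6 x^{3} + 2 x}{3 x^{2} + 4} = f(x).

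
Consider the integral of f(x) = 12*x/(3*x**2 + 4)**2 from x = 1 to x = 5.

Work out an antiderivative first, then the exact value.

The substitution u = x**2/2 + 2/3 works: f is exactly (dF/du)*(du/dx) for that inner function.
F(x) = -1/(3*(x**2/2 + 2/3)) is an antiderivative of f.
Check: d/dx[-1/(3*(x**2/2 + 2/3))] = 12*x/(9*x**4 + 24*x**2 + 16), which equals f(x).
F(5) = -2/79; F(1) = -2/7.
Integral = F(5) - F(1) = 144/553.

Antiderivative: F(x) = -1/(3*(x**2/2 + 2/3)); value = 144/553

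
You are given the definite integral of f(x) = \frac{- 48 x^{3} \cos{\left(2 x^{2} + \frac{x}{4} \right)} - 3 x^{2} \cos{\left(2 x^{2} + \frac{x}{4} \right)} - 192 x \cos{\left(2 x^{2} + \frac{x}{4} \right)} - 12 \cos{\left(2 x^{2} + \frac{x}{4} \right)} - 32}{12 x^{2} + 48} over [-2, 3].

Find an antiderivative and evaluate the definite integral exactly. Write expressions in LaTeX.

Antiderivative: F(x) = - \sin{\left(2 x^{2} + \frac{x}{4} \right)} - \frac{4 \operatorname{atan}{\left(\frac{x}{2} \right)}}{3}; value = - \frac{4 \operatorname{atan}{\left(\frac{3}{2} \right)}}{3} - \frac{\pi}{3} - \sin{\left(\frac{75}{4} \right)} + \sin{\left(\frac{15}{2} \right)}

Differentiate the proposed F(x) back; it has to land on f(x) exactly.
F(x) = - \sin{\left(2 x^{2} + \frac{x}{4} \right)} - \frac{4 \operatorname{atan}{\left(\frac{x}{2} \right)}}{3} is an antiderivative of f.
Check: d/dx[- \sin{\left(2 x^{2} + \frac{x}{4} \right)} - \frac{4 \operatorname{atan}{\left(\frac{x}{2} \right)}}{3}] = \frac{- 48 x^{3} \cos{\left(2 x^{2} + \frac{x}{4} \right)} - 3 x^{2} \cos{\left(2 x^{2} + \frac{x}{4} \right)} - 192 x \cos{\left(2 x^{2} + \frac{x}{4} \right)} - 12 \cos{\left(2 x^{2} + \frac{x}{4} \right)} - 32}{12 x^{2} + 48} = f(x).
F(3) = - \frac{4 \operatorname{atan}{\left(\frac{3}{2} \right)}}{3} - \sin{\left(\frac{75}{4} \right)}; F(-2) = - \sin{\left(\frac{15}{2} \right)} + \frac{\pi}{3}.
Integral = F(3) - F(-2) = - \frac{4 \operatorname{atan}{\left(\frac{3}{2} \right)}}{3} - \frac{\pi}{3} - \sin{\left(\frac{75}{4} \right)} + \sin{\left(\frac{15}{2} \right)}.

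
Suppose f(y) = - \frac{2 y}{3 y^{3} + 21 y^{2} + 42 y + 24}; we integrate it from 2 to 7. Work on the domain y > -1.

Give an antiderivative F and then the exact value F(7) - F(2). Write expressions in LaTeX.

Factor the denominator (3 \left(y + 1\right) \left(y + 2\right) \left(y + 4\right)) and decompose: f = \frac{4}{9 \left(y + 4\right)} - \frac{2}{3 \left(y + 2\right)} + \frac{2}{9 \left(y + 1\right)}; each piece integrates to a log, atan, or power term.
F(y) = \frac{2 \log{\left(y + 1 \right)}}{9} - \frac{2 \log{\left(y + 2 \right)}}{3} + \frac{4 \log{\left(y + 4 \right)}}{9} is an antiderivative of f.
Check: d/dy[\frac{2 \log{\left(y + 1 \right)}}{9} - \frac{2 \log{\left(y + 2 \right)}}{3} + \frac{4 \log{\left(y + 4 \right)}}{9}] = - \frac{2 y}{3 y^{3} + 21 y^{2} + 42 y + 24} = f(y).
F(7) = - \frac{2 \log{\left(9 \right)}}{3} + \frac{2 \log{\left(8 \right)}}{9} + \frac{4 \log{\left(11 \right)}}{9}; F(2) = - \frac{2 \log{\left(4 \right)}}{3} + \frac{2 \log{\left(3 \right)}}{9} + \frac{4 \log{\left(6 \right)}}{9}.
Integral = F(7) - F(2) = - \frac{2 \log{\left(9 \right)}}{3} - \frac{4 \log{\left(6 \right)}}{9} - \frac{2 \log{\left(3 \right)}}{9} + \frac{2 \log{\left(8 \right)}}{9} + \frac{2 \log{\left(4 \right)}}{3} + \frac{4 \log{\left(11 \right)}}{9}.

Antiderivative: F(y) = \frac{2 \log{\left(y + 1 \right)}}{9} - \frac{2 \log{\left(y + 2 \right)}}{3} + \frac{4 \log{\left(y + 4 \right)}}{9}; value = - \frac{2 \log{\left(9 \right)}}{3} - \frac{4 \log{\left(6 \right)}}{9} - \frac{2 \log{\left(3 \right)}}{9} + \frac{2 \log{\left(8 \right)}}{9} + \frac{2 \log{\left(4 \right)}}{3} + \frac{4 \log{\left(11 \right)}}{9}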